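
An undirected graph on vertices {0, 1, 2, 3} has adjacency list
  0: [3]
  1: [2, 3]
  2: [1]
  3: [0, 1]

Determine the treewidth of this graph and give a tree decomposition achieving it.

Every bag has size at most 2, so the width is 2 − 1 = 1 and tw(G) ≤ 1. Any graph with an edge has treewidth ≥ 1, and G has the edge 2–1. The upper and lower bounds meet at 1, so that is the treewidth.

Treewidth 1.
One optimal decomposition is:
Bags: B1 = {1, 2}  B2 = {1, 3}  B3 = {0, 3}
Tree: B1–B2, B2–B3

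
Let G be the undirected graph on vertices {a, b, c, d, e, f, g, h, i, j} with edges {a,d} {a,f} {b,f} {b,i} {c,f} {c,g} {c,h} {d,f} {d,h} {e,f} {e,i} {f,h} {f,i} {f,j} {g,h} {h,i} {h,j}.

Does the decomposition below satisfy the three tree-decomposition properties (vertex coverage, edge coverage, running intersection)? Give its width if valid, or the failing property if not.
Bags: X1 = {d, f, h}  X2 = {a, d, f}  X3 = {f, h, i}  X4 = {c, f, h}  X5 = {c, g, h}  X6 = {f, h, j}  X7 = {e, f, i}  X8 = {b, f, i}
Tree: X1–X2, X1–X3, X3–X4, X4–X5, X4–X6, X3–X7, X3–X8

Every vertex of G appears in some bag (union = {a, b, c, d, e, f, g, h, i, j}); every edge is covered by a bag; and for each vertex v the set of bags containing v is connected in the bag tree. The decomposition is therefore valid. The largest bag has 3 vertices, so the width is 2.

Yes; width 2.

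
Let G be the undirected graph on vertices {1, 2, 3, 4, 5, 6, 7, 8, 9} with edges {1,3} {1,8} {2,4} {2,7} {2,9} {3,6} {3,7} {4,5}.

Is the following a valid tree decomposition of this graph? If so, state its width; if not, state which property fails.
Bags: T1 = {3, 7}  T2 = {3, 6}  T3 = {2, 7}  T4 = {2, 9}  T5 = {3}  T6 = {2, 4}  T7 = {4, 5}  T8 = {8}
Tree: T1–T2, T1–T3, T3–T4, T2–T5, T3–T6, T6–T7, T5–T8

A tree decomposition must satisfy three properties: every vertex lies in some bag; for every edge, both endpoints lie together in some bag; and for every vertex, the bags containing it form a connected subtree. Here vertex 1 appears in no bag, so the decomposition is invalid.

No — vertex 1 appears in no bag.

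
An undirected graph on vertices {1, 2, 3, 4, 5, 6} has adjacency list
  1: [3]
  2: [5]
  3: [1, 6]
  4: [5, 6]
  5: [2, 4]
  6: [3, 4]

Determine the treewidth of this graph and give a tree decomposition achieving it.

Treewidth 1.
Bags: B1 = {1, 3}  B2 = {3, 6}  B3 = {4, 6}  B4 = {4, 5}  B5 = {2, 5}
Tree: B1–B2, B2–B3, B3–B4, B4–B5

Each bag holds 2 vertices, so the decomposition has width 1, which upper-bounds the treewidth. Since G has at least one edge (e.g. 1–3), it is not an edgeless graph, so tw(G) ≥ 1. Therefore the treewidth is 1.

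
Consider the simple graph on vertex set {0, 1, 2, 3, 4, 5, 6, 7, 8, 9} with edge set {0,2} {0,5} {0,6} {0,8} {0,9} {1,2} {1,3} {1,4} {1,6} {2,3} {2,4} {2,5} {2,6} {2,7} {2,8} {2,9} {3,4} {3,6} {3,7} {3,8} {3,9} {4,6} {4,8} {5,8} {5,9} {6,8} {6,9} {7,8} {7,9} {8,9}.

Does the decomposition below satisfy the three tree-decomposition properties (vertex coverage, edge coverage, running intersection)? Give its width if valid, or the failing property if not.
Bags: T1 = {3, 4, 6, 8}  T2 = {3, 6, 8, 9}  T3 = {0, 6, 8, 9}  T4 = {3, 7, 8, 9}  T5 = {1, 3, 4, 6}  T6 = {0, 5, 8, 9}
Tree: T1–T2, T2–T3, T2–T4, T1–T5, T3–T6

A tree decomposition must satisfy three properties: every vertex lies in some bag; for every edge, both endpoints lie together in some bag; and for every vertex, the bags containing it form a connected subtree. Here vertex 2 appears in no bag, so the decomposition is invalid.

No — vertex 2 appears in no bag.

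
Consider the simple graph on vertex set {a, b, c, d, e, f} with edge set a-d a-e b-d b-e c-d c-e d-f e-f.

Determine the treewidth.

2

A width-2 tree decomposition is:
Bags: B1 = {c, d, e}  B2 = {b, d, e}  B3 = {a, d, e}  B4 = {d, e, f}
Tree: B1–B2, B2–B3, B3–B4
Every bag has size at most 3, so the width is 3 − 1 = 2 and tw(G) ≤ 2. Since e–c–d–b–e is a cycle in G, G is not acyclic. Forests are exactly the graphs of treewidth ≤ 1, so tw(G) ≥ 2. The upper and lower bounds meet at 2, so that is the treewidth.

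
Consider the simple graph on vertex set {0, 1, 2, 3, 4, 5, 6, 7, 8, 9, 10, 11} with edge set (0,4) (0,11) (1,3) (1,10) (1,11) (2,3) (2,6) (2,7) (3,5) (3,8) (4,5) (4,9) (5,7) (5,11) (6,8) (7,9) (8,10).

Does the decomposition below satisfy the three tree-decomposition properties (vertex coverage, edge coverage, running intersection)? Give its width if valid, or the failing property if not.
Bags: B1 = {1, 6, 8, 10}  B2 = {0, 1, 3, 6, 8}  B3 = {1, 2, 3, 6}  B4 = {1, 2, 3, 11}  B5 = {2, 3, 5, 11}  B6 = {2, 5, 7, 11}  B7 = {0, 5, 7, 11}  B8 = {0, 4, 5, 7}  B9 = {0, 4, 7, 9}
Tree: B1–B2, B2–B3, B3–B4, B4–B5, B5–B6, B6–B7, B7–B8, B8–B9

A tree decomposition must satisfy three properties: every vertex lies in some bag; for every edge, both endpoints lie together in some bag; and for every vertex, the bags containing it form a connected subtree. Here bags containing vertex 0 are not connected in the tree, so the decomposition is invalid.

No — bags containing vertex 0 are not connected in the tree.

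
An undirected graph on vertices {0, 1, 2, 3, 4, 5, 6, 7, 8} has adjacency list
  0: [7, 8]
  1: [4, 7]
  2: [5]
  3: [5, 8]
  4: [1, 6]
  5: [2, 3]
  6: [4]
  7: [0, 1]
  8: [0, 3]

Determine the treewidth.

A width-1 tree decomposition is:
Bags: B1 = {2, 5}  B2 = {3, 5}  B3 = {3, 8}  B4 = {0, 8}  B5 = {0, 7}  B6 = {1, 7}  B7 = {1, 4}  B8 = {4, 6}
Tree: B1–B2, B2–B3, B3–B4, B4–B5, B5–B6, B6–B7, B7–B8
Each bag holds 2 vertices, so the decomposition has width 1, which upper-bounds the treewidth. G has an edge, so its treewidth is at least 1. Hence tw(G) = 1 exactly.

1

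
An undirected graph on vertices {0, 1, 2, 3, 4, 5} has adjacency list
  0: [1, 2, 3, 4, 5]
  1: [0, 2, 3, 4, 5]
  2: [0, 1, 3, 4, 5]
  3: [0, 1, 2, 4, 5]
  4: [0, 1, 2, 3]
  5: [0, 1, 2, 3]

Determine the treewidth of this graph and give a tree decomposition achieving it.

Treewidth 4.
Bags: B1 = {0, 1, 2, 3, 5}  B2 = {0, 1, 2, 3, 4}
Tree: B1–B2

Each bag holds 5 vertices, so the decomposition has width 4, which upper-bounds the treewidth. Conversely, {0, 1, 2, 3, 4} is a clique of size 5, and the vertices of any clique must share a bag in every tree decomposition; so some bag has ≥ 5 vertices and tw(G) ≥ 4. Hence tw(G) = 4 exactly.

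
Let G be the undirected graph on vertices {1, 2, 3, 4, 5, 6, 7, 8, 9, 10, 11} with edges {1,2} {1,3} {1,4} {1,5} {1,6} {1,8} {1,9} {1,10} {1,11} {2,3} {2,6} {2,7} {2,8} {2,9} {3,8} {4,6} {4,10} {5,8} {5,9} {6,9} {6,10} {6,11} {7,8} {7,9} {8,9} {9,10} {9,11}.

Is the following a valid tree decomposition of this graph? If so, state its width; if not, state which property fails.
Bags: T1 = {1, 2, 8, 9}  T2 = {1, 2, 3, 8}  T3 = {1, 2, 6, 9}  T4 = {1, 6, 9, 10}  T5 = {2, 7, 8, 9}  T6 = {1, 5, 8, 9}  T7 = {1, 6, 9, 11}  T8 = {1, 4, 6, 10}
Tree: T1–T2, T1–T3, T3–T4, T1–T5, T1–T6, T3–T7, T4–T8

Yes; width 3.

Vertex coverage: the bags together contain {1, 2, 3, 4, 5, 6, 7, 8, 9, 10, 11}, the full vertex set. Edge coverage: each edge of G has both endpoints in at least one bag. Running intersection: for every vertex, the bags containing it form a connected subtree. All three properties hold, so this is a valid tree decomposition of width max|bag| − 1 = 3, and hence tw(G) ≤ 3.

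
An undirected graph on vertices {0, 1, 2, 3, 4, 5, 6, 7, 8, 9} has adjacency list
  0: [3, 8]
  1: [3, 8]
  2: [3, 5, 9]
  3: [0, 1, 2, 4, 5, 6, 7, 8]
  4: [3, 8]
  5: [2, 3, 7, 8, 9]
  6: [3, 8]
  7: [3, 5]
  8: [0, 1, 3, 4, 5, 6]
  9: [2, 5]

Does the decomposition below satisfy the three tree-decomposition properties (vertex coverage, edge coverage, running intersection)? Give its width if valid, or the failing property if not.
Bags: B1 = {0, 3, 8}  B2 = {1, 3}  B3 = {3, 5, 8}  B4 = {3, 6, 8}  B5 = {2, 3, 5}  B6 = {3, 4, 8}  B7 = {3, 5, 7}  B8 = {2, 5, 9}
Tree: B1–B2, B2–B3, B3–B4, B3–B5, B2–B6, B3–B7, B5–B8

No — edge (8,1) lies in no bag.

A tree decomposition must satisfy three properties: every vertex lies in some bag; for every edge, both endpoints lie together in some bag; and for every vertex, the bags containing it form a connected subtree. Here edge (8,1) lies in no bag, so the decomposition is invalid.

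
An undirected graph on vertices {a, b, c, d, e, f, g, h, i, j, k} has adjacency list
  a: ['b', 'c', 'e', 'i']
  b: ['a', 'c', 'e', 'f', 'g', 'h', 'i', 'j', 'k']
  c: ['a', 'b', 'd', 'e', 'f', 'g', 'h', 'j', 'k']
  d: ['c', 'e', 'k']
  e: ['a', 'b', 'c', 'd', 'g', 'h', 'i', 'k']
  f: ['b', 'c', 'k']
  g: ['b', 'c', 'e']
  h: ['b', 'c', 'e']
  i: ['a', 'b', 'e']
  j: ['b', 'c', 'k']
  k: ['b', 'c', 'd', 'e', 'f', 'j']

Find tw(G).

A width-3 tree decomposition is:
Bags: B1 = {b, c, e, g}  B2 = {b, c, e, k}  B3 = {a, b, c, e}  B4 = {b, c, f, k}  B5 = {b, c, e, h}  B6 = {c, d, e, k}  B7 = {b, c, j, k}  B8 = {a, b, e, i}
Tree: B1–B2, B2–B3, B2–B4, B3–B5, B2–B6, B2–B7, B3–B8
Every bag has size at most 4, so the width is 4 − 1 = 3 and tw(G) ≤ 3. For the lower bound, the 4 vertices {c, d, e, k} are pairwise adjacent, and any tree decomposition puts a clique entirely inside one bag — forcing width ≥ 3. The upper and lower bounds meet at 3, so that is the treewidth.

3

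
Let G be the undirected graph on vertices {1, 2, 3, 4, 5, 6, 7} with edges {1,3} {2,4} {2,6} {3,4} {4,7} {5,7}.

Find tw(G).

1

A width-1 tree decomposition is:
Bags: B1 = {3, 4}  B2 = {4, 7}  B3 = {2, 4}  B4 = {5, 7}  B5 = {2, 6}  B6 = {1, 3}
Tree: B1–B2, B2–B3, B2–B4, B3–B5, B1–B6
Each bag holds 2 vertices, so the decomposition has width 1, which upper-bounds the treewidth. Since G has at least one edge (e.g. 4–3), it is not an edgeless graph, so tw(G) ≥ 1. Therefore the treewidth is 1.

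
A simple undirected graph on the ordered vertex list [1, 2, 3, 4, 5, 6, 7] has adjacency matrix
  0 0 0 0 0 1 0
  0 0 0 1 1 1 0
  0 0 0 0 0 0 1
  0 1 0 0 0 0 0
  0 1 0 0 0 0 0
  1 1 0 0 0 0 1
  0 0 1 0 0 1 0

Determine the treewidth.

1

A width-1 tree decomposition is:
Bags: B1 = {6, 7}  B2 = {2, 6}  B3 = {3, 7}  B4 = {2, 5}  B5 = {1, 6}  B6 = {2, 4}
Tree: B1–B2, B1–B3, B2–B4, B2–B5, B4–B6
Each bag holds 2 vertices, so the decomposition has width 1, which upper-bounds the treewidth. G has an edge, so its treewidth is at least 1. Hence tw(G) = 1 exactly.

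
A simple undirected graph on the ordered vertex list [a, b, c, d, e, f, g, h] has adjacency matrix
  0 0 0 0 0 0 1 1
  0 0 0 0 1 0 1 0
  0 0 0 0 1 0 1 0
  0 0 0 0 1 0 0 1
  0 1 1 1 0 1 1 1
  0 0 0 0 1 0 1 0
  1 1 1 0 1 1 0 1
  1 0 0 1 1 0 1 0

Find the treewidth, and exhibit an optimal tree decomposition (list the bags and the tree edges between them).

Treewidth 2.
Bags: B1 = {c, e, g}  B2 = {e, f, g}  B3 = {e, g, h}  B4 = {b, e, g}  B5 = {d, e, h}  B6 = {a, g, h}
Tree: B1–B2, B2–B3, B1–B4, B3–B5, B3–B6

Each bag holds 3 vertices, so the decomposition has width 2, which upper-bounds the treewidth. On the other hand G contains the 3-clique {d, e, h}. A clique must lie in a single bag of any decomposition, so no decomposition can have width below 2. Combining the bounds, tw(G) = 2.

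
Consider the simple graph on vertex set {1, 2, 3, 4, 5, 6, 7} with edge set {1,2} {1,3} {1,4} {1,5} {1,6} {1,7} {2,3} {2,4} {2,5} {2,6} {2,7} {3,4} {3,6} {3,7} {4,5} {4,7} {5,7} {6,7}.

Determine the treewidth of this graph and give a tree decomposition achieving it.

Treewidth 4.
One such decomposition:
Bags: B1 = {1, 2, 3, 4, 7}  B2 = {1, 2, 3, 6, 7}  B3 = {1, 2, 4, 5, 7}
Tree: B1–B2, B1–B3

The largest bag has 5 vertices, giving width 4; this decomposition certifies tw(G) ≤ 4. Conversely, {1, 2, 3, 4, 7} is a clique of size 5, and the vertices of any clique must share a bag in every tree decomposition; so some bag has ≥ 5 vertices and tw(G) ≥ 4. Combining the bounds, tw(G) = 4.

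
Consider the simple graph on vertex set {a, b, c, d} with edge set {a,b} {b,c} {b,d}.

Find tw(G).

1

A width-1 tree decomposition is:
Bags: B1 = {b, d}  B2 = {a, b}  B3 = {b, c}
Tree: B1–B2, B1–B3
The largest bag has 2 vertices, giving width 1; this decomposition certifies tw(G) ≤ 1. Since G has at least one edge (e.g. d–b), it is not an edgeless graph, so tw(G) ≥ 1. The upper and lower bounds meet at 1, so that is the treewidth.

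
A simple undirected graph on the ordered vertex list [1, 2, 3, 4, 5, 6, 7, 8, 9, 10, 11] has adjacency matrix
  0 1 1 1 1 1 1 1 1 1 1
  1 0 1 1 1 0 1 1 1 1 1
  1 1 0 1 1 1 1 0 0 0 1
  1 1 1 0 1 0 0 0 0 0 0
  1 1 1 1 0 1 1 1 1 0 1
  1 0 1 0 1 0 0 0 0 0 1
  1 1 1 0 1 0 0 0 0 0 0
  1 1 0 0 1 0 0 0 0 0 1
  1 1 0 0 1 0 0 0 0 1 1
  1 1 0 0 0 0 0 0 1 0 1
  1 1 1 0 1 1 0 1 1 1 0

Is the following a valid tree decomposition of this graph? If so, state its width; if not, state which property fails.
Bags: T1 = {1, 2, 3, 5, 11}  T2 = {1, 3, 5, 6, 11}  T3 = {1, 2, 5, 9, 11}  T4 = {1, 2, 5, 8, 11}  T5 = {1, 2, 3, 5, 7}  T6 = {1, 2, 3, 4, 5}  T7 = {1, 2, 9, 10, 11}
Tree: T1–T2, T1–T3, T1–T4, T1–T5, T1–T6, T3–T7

Yes; width 4.

Every vertex of G appears in some bag (union = {1, 2, 3, 4, 5, 6, 7, 8, 9, 10, 11}); every edge is covered by a bag; and for each vertex v the set of bags containing v is connected in the bag tree. The decomposition is therefore valid. The largest bag has 5 vertices, so the width is 4.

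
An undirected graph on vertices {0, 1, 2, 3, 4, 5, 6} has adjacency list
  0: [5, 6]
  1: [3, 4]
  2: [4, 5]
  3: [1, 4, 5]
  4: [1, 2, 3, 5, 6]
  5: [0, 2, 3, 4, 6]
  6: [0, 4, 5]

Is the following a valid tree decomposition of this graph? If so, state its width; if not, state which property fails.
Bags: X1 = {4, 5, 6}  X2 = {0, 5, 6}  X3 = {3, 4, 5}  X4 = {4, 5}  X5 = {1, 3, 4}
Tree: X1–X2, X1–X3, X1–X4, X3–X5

No — vertex 2 appears in no bag.

A tree decomposition must satisfy three properties: every vertex lies in some bag; for every edge, both endpoints lie together in some bag; and for every vertex, the bags containing it form a connected subtree. Here vertex 2 appears in no bag, so the decomposition is invalid.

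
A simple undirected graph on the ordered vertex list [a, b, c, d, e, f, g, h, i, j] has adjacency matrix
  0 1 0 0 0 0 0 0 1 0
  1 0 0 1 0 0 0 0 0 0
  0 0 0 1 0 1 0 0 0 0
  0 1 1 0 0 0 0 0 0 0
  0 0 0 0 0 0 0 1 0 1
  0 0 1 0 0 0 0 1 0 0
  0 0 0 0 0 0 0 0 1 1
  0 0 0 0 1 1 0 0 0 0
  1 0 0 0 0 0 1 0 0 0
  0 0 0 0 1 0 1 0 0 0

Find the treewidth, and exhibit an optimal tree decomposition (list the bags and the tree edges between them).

Treewidth 2.
One such decomposition:
Bags: B1 = {c, d, f}  B2 = {d, f, h}  B3 = {d, e, h}  B4 = {d, e, j}  B5 = {d, g, j}  B6 = {d, g, i}  B7 = {a, d, i}  B8 = {a, b, d}
Tree: B1–B2, B2–B3, B3–B4, B4–B5, B5–B6, B6–B7, B7–B8

Each bag holds 3 vertices, so the decomposition has width 2, which upper-bounds the treewidth. The edges d–c–f–h–e–j–g–i–a–b–d form a cycle, so G is not a tree and its treewidth is at least 2. The upper and lower bounds meet at 2, so that is the treewidth.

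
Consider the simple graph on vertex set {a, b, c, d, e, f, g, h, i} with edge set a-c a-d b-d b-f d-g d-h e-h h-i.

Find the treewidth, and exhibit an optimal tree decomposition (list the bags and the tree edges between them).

Every bag has size at most 2, so the width is 2 − 1 = 1 and tw(G) ≤ 1. G has an edge, so its treewidth is at least 1. The upper and lower bounds meet at 1, so that is the treewidth.

Treewidth 1.
Bags: B1 = {d, h}  B2 = {h, i}  B3 = {e, h}  B4 = {b, d}  B5 = {a, d}  B6 = {a, c}  B7 = {d, g}  B8 = {b, f}
Tree: B1–B2, B1–B3, B1–B4, B4–B5, B5–B6, B5–B7, B4–B8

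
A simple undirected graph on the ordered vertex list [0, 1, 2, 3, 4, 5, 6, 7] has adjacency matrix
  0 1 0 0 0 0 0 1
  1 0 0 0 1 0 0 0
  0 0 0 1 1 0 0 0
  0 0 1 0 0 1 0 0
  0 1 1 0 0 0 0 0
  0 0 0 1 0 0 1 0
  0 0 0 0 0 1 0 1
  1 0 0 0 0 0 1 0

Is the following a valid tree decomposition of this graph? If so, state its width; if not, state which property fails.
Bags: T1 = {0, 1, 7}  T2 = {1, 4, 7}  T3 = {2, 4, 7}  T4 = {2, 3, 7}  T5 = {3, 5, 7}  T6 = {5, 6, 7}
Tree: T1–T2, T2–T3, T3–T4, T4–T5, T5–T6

Checking the three conditions: (i) the bags cover all of {0, 1, 2, 3, 4, 5, 6, 7}; (ii) for each edge, some bag contains both endpoints; (iii) the bags containing any fixed vertex form a subtree. All hold, so the decomposition is valid with width 3 − 1 = 2.

Yes; width 2.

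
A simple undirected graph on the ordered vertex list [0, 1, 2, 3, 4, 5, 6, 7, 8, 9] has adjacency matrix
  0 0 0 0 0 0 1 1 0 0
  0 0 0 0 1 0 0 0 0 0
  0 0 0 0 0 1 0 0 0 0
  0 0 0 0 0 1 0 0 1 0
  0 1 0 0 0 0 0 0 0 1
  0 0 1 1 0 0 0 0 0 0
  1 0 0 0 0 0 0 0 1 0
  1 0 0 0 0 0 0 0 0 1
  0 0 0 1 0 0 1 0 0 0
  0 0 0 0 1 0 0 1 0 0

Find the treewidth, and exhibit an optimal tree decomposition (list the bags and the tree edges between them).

Every bag has size at most 2, so the width is 2 − 1 = 1 and tw(G) ≤ 1. G has an edge, so its treewidth is at least 1. Therefore the treewidth is 1.

Treewidth 1.
Bags: B1 = {1, 4}  B2 = {4, 9}  B3 = {7, 9}  B4 = {0, 7}  B5 = {0, 6}  B6 = {6, 8}  B7 = {3, 8}  B8 = {3, 5}  B9 = {2, 5}
Tree: B1–B2, B2–B3, B3–B4, B4–B5, B5–B6, B6–B7, B7–B8, B8–B9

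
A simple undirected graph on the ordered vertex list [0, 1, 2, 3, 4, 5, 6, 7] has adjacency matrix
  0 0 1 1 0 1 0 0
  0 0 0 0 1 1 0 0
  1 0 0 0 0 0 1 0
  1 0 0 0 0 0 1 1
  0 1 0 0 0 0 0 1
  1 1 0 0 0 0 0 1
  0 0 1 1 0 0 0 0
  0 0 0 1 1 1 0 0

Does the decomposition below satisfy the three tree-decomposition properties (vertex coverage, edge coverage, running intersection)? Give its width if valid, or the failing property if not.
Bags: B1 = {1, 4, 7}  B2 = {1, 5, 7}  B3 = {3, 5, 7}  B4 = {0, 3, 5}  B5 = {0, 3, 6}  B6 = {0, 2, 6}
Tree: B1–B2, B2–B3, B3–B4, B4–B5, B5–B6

Yes; width 2.

Checking the three conditions: (i) the bags cover all of {0, 1, 2, 3, 4, 5, 6, 7}; (ii) for each edge, some bag contains both endpoints; (iii) the bags containing any fixed vertex form a subtree. All hold, so the decomposition is valid with width 3 − 1 = 2.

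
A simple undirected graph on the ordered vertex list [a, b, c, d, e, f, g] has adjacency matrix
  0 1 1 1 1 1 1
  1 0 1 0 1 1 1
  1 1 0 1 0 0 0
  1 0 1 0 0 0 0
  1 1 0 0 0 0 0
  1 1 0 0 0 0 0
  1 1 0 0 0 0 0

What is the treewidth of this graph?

2

A width-2 tree decomposition is:
Bags: B1 = {a, b, g}  B2 = {a, b, e}  B3 = {a, b, f}  B4 = {a, b, c}  B5 = {a, c, d}
Tree: B1–B2, B1–B3, B3–B4, B4–B5
Each bag holds 3 vertices, so the decomposition has width 2, which upper-bounds the treewidth. For the lower bound, the 3 vertices {a, c, d} are pairwise adjacent, and any tree decomposition puts a clique entirely inside one bag — forcing width ≥ 2. Therefore the treewidth is 2.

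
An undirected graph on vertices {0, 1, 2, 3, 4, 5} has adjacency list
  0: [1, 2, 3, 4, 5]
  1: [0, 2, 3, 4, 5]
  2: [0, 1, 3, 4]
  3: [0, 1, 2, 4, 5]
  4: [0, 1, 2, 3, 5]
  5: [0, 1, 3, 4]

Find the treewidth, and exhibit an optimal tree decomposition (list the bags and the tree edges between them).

Every bag has size at most 5, so the width is 5 − 1 = 4 and tw(G) ≤ 4. On the other hand G contains the 5-clique {0, 1, 2, 3, 4}. A clique must lie in a single bag of any decomposition, so no decomposition can have width below 4. Hence tw(G) = 4 exactly.

Treewidth 4.
One optimal decomposition is:
Bags: B1 = {0, 1, 2, 3, 4}  B2 = {0, 1, 3, 4, 5}
Tree: B1–B2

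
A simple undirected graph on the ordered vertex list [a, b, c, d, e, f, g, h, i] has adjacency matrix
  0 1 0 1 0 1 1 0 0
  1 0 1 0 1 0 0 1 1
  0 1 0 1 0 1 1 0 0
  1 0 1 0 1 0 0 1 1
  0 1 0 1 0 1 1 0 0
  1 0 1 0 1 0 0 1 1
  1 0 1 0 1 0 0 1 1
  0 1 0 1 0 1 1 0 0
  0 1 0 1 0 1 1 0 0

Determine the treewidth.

4

A width-4 tree decomposition is:
Bags: B1 = {b, d, e, f, g}  B2 = {a, b, d, f, g}  B3 = {b, c, d, f, g}  B4 = {b, d, f, g, h}  B5 = {b, d, f, g, i}
Tree: B1–B2, B2–B3, B3–B4, B4–B5
Each bag holds 5 vertices, so the decomposition has width 4, which upper-bounds the treewidth. For the lower bound: the 5 vertex sets {d,e}, {a,g}, {c,f}, {b}, {h} are disjoint, each induces a connected subgraph, and every pair is joined by at least one edge of G. Contracting each set to a single vertex therefore yields K_{5} as a minor, and since treewidth is minor-monotone, tw(G) ≥ tw(K_{5}) = 4. Hence tw(G) = 4 exactly.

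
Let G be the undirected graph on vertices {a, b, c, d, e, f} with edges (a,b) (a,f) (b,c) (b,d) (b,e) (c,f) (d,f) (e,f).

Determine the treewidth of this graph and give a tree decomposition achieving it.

Each bag holds 3 vertices, so the decomposition has width 2, which upper-bounds the treewidth. The edges f–d–b–e–f form a cycle, so G is not a tree and its treewidth is at least 2. Therefore the treewidth is 2.

Treewidth 2.
One such decomposition:
Bags: B1 = {b, d, f}  B2 = {b, e, f}  B3 = {b, c, f}  B4 = {a, b, f}
Tree: B1–B2, B2–B3, B3–B4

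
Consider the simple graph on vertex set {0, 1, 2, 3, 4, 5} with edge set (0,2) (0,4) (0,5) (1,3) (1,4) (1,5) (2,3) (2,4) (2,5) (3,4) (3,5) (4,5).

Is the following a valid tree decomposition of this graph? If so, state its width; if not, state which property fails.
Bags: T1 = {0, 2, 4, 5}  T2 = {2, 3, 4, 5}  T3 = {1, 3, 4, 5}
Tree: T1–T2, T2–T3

Yes; width 3.

Vertex coverage: the bags together contain {0, 1, 2, 3, 4, 5}, the full vertex set. Edge coverage: each edge of G has both endpoints in at least one bag. Running intersection: for every vertex, the bags containing it form a connected subtree. All three properties hold, so this is a valid tree decomposition of width max|bag| − 1 = 3, and hence tw(G) ≤ 3.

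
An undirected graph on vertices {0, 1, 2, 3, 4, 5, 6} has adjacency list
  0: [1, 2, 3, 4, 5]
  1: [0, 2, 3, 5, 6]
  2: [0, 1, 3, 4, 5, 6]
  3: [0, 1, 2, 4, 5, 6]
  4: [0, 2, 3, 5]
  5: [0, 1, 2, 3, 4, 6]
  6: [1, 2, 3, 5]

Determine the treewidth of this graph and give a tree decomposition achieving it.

Each bag holds 5 vertices, so the decomposition has width 4, which upper-bounds the treewidth. For the lower bound, the 5 vertices {0, 1, 2, 3, 5} are pairwise adjacent, and any tree decomposition puts a clique entirely inside one bag — forcing width ≥ 4. Therefore the treewidth is 4.

Treewidth 4.
Bags: B1 = {0, 2, 3, 4, 5}  B2 = {0, 1, 2, 3, 5}  B3 = {1, 2, 3, 5, 6}
Tree: B1–B2, B2–B3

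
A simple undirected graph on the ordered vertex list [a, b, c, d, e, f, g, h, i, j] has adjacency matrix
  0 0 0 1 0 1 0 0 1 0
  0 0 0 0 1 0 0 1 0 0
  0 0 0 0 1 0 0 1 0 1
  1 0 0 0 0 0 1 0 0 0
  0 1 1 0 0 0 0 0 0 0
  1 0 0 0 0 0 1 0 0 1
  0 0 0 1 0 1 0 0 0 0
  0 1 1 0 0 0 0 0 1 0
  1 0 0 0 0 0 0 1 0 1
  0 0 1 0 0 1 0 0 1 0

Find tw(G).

2

A width-2 tree decomposition is:
Bags: B1 = {a, d, g}  B2 = {a, f, g}  B3 = {a, f, i}  B4 = {f, i, j}  B5 = {h, i, j}  B6 = {c, h, j}  B7 = {b, c, h}  B8 = {b, c, e}
Tree: B1–B2, B2–B3, B3–B4, B4–B5, B5–B6, B6–B7, B7–B8
The largest bag has 3 vertices, giving width 2; this decomposition certifies tw(G) ≤ 2. For the lower bound, G contains the cycle d–g–f–a–d, so G is not a forest; only forests have treewidth ≤ 1, hence tw(G) ≥ 2. The upper and lower bounds meet at 2, so that is the treewidth.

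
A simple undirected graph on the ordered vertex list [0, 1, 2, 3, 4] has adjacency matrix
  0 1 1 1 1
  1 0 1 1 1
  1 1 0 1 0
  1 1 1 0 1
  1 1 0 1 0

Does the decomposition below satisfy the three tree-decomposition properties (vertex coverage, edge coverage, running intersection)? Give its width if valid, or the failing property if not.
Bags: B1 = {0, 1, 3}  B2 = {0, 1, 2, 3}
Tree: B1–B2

A tree decomposition must satisfy three properties: every vertex lies in some bag; for every edge, both endpoints lie together in some bag; and for every vertex, the bags containing it form a connected subtree. Here vertex 4 appears in no bag, so the decomposition is invalid.

No — vertex 4 appears in no bag.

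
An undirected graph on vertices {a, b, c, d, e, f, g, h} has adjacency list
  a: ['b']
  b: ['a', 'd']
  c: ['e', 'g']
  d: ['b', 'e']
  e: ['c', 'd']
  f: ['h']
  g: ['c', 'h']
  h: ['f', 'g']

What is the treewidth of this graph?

1

A width-1 tree decomposition is:
Bags: B1 = {f, h}  B2 = {g, h}  B3 = {c, g}  B4 = {c, e}  B5 = {d, e}  B6 = {b, d}  B7 = {a, b}
Tree: B1–B2, B2–B3, B3–B4, B4–B5, B5–B6, B6–B7
The largest bag has 2 vertices, giving width 1; this decomposition certifies tw(G) ≤ 1. Since G has at least one edge (e.g. f–h), it is not an edgeless graph, so tw(G) ≥ 1. Therefore the treewidth is 1.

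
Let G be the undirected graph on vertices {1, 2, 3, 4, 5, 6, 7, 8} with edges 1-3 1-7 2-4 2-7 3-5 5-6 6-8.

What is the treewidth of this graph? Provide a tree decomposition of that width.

Each bag holds 2 vertices, so the decomposition has width 1, which upper-bounds the treewidth. G has an edge, so its treewidth is at least 1. Therefore the treewidth is 1.

Treewidth 1.
One such decomposition:
Bags: B1 = {6, 8}  B2 = {5, 6}  B3 = {3, 5}  B4 = {1, 3}  B5 = {1, 7}  B6 = {2, 7}  B7 = {2, 4}
Tree: B1–B2, B2–B3, B3–B4, B4–B5, B5–B6, B6–B7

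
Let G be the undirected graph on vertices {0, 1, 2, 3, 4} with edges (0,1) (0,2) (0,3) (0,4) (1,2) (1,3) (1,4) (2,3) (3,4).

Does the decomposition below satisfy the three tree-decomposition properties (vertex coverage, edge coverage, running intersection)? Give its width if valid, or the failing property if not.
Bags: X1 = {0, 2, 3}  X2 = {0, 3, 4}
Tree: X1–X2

No — vertex 1 appears in no bag.

A tree decomposition must satisfy three properties: every vertex lies in some bag; for every edge, both endpoints lie together in some bag; and for every vertex, the bags containing it form a connected subtree. Here vertex 1 appears in no bag, so the decomposition is invalid.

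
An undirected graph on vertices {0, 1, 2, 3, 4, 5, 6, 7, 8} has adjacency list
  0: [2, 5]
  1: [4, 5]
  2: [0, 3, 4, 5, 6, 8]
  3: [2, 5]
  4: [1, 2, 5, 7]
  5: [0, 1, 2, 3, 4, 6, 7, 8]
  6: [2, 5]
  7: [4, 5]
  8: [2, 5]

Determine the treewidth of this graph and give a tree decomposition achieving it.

Treewidth 2.
Bags: B1 = {4, 5, 7}  B2 = {2, 4, 5}  B3 = {2, 3, 5}  B4 = {1, 4, 5}  B5 = {2, 5, 6}  B6 = {2, 5, 8}  B7 = {0, 2, 5}
Tree: B1–B2, B2–B3, B1–B4, B3–B5, B2–B6, B5–B7

Every bag has size at most 3, so the width is 3 − 1 = 2 and tw(G) ≤ 2. For the lower bound, the 3 vertices {1, 4, 5} are pairwise adjacent, and any tree decomposition puts a clique entirely inside one bag — forcing width ≥ 2. The upper and lower bounds meet at 2, so that is the treewidth.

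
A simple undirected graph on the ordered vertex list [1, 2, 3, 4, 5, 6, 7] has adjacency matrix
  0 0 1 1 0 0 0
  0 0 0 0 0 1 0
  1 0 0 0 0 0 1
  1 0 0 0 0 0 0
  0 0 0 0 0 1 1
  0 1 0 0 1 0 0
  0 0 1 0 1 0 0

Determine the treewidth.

1

A width-1 tree decomposition is:
Bags: B1 = {1, 4}  B2 = {1, 3}  B3 = {3, 7}  B4 = {5, 7}  B5 = {5, 6}  B6 = {2, 6}
Tree: B1–B2, B2–B3, B3–B4, B4–B5, B5–B6
The largest bag has 2 vertices, giving width 1; this decomposition certifies tw(G) ≤ 1. Since G has at least one edge (e.g. 4–1), it is not an edgeless graph, so tw(G) ≥ 1. The upper and lower bounds meet at 1, so that is the treewidth.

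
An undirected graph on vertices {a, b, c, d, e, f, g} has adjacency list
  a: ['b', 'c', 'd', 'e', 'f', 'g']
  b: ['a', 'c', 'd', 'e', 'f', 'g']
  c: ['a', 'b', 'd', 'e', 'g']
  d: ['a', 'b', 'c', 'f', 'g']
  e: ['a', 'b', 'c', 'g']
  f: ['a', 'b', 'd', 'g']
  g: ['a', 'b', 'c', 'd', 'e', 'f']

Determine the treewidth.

4

A width-4 tree decomposition is:
Bags: B1 = {a, b, c, d, g}  B2 = {a, b, d, f, g}  B3 = {a, b, c, e, g}
Tree: B1–B2, B1–B3
The largest bag has 5 vertices, giving width 4; this decomposition certifies tw(G) ≤ 4. For the lower bound, the 5 vertices {a, b, c, d, g} are pairwise adjacent, and any tree decomposition puts a clique entirely inside one bag — forcing width ≥ 4. The upper and lower bounds meet at 4, so that is the treewidth.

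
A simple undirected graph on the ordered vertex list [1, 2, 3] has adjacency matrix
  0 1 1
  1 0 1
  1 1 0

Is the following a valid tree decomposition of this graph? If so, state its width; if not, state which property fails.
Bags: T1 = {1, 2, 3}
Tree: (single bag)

Checking the three conditions: (i) the bags cover all of {1, 2, 3}; (ii) for each edge, some bag contains both endpoints; (iii) the bags containing any fixed vertex form a subtree. All hold, so the decomposition is valid with width 3 − 1 = 2.

Yes; width 2.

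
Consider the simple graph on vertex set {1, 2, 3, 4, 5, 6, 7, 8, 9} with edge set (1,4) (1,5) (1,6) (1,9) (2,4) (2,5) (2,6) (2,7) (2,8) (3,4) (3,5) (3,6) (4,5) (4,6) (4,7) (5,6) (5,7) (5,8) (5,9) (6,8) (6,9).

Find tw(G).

A width-3 tree decomposition is:
Bags: B1 = {2, 4, 5, 6}  B2 = {3, 4, 5, 6}  B3 = {2, 5, 6, 8}  B4 = {1, 4, 5, 6}  B5 = {2, 4, 5, 7}  B6 = {1, 5, 6, 9}
Tree: B1–B2, B1–B3, B2–B4, B1–B5, B4–B6
Each bag holds 4 vertices, so the decomposition has width 3, which upper-bounds the treewidth. Conversely, {2, 5, 6, 8} is a clique of size 4, and the vertices of any clique must share a bag in every tree decomposition; so some bag has ≥ 4 vertices and tw(G) ≥ 3. The upper and lower bounds meet at 3, so that is the treewidth.

3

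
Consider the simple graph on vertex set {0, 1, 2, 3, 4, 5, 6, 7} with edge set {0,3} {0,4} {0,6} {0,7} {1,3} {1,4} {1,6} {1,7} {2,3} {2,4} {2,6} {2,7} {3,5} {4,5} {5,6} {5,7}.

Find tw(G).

A width-4 tree decomposition is:
Bags: B1 = {0, 3, 4, 6, 7}  B2 = {2, 3, 4, 6, 7}  B3 = {3, 4, 5, 6, 7}  B4 = {1, 3, 4, 6, 7}
Tree: B1–B2, B2–B3, B3–B4
The largest bag has 5 vertices, giving width 4; this decomposition certifies tw(G) ≤ 4. For the lower bound: the 5 vertex sets {0,6}, {2,3}, {5,7}, {4}, {1} are disjoint, each induces a connected subgraph, and every pair is joined by at least one edge of G. Contracting each set to a single vertex therefore yields K_{5} as a minor, and since treewidth is minor-monotone, tw(G) ≥ tw(K_{5}) = 4. Combining the bounds, tw(G) = 4.

4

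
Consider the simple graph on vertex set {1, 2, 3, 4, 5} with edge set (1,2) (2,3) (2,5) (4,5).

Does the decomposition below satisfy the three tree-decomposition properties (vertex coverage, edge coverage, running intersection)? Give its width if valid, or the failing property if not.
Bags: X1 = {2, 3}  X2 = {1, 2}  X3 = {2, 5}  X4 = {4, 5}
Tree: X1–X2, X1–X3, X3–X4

Yes; width 1.

Every vertex of G appears in some bag (union = {1, 2, 3, 4, 5}); every edge is covered by a bag; and for each vertex v the set of bags containing v is connected in the bag tree. The decomposition is therefore valid. The largest bag has 2 vertices, so the width is 1.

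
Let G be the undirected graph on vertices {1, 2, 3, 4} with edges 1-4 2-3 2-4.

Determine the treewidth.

A width-1 tree decomposition is:
Bags: B1 = {2, 3}  B2 = {2, 4}  B3 = {1, 4}
Tree: B1–B2, B2–B3
Every bag has size at most 2, so the width is 2 − 1 = 1 and tw(G) ≤ 1. Since G has at least one edge (e.g. 3–2), it is not an edgeless graph, so tw(G) ≥ 1. Combining the bounds, tw(G) = 1.

1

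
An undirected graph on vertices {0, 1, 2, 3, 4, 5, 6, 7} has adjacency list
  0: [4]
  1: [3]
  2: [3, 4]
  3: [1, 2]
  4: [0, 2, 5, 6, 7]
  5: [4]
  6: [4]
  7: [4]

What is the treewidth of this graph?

A width-1 tree decomposition is:
Bags: B1 = {0, 4}  B2 = {2, 4}  B3 = {2, 3}  B4 = {4, 7}  B5 = {1, 3}  B6 = {4, 5}  B7 = {4, 6}
Tree: B1–B2, B2–B3, B1–B4, B3–B5, B4–B6, B1–B7
The largest bag has 2 vertices, giving width 1; this decomposition certifies tw(G) ≤ 1. G has an edge, so its treewidth is at least 1. Therefore the treewidth is 1.

1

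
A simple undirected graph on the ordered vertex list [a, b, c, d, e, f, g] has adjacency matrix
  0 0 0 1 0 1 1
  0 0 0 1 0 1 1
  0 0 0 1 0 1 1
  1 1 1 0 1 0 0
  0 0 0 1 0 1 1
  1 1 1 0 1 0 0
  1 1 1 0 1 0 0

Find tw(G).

3

A width-3 tree decomposition is:
Bags: B1 = {c, d, f, g}  B2 = {a, d, f, g}  B3 = {b, d, f, g}  B4 = {d, e, f, g}
Tree: B1–B2, B2–B3, B3–B4
Each bag holds 4 vertices, so the decomposition has width 3, which upper-bounds the treewidth. For the lower bound: the 4 vertex sets {c,d}, {a,f}, {g}, {b} are disjoint, each induces a connected subgraph, and every pair is joined by at least one edge of G. Contracting each set to a single vertex therefore yields K_{4} as a minor, and since treewidth is minor-monotone, tw(G) ≥ tw(K_{4}) = 3. The upper and lower bounds meet at 3, so that is the treewidth.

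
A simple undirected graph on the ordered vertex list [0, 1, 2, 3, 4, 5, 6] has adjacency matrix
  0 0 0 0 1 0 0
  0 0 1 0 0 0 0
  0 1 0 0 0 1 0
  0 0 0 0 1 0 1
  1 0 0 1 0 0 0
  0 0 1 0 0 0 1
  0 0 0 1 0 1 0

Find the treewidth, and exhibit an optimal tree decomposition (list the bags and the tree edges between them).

Treewidth 1.
One such decomposition:
Bags: B1 = {0, 4}  B2 = {3, 4}  B3 = {3, 6}  B4 = {5, 6}  B5 = {2, 5}  B6 = {1, 2}
Tree: B1–B2, B2–B3, B3–B4, B4–B5, B5–B6

Every bag has size at most 2, so the width is 2 − 1 = 1 and tw(G) ≤ 1. Any graph with an edge has treewidth ≥ 1, and G has the edge 0–4. Combining the bounds, tw(G) = 1.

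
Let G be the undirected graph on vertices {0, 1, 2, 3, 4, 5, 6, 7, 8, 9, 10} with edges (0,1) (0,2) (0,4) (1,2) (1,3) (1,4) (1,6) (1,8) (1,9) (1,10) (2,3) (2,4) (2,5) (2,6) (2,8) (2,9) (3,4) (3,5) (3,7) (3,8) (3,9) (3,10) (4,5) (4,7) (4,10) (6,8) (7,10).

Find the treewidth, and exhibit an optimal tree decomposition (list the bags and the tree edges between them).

The largest bag has 4 vertices, giving width 3; this decomposition certifies tw(G) ≤ 3. On the other hand G contains the 4-clique {0, 1, 2, 4}. A clique must lie in a single bag of any decomposition, so no decomposition can have width below 3. Combining the bounds, tw(G) = 3.

Treewidth 3.
One optimal decomposition is:
Bags: B1 = {1, 2, 3, 9}  B2 = {1, 2, 3, 4}  B3 = {1, 3, 4, 10}  B4 = {3, 4, 7, 10}  B5 = {0, 1, 2, 4}  B6 = {2, 3, 4, 5}  B7 = {1, 2, 3, 8}  B8 = {1, 2, 6, 8}
Tree: B1–B2, B2–B3, B3–B4, B2–B5, B2–B6, B2–B7, B7–B8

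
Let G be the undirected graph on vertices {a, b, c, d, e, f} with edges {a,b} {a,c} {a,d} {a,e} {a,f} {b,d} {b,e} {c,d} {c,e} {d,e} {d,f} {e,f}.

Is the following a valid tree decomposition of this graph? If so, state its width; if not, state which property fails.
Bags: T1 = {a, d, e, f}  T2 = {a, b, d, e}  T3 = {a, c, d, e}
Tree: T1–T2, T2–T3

Yes; width 3.

Vertex coverage: the bags together contain {a, b, c, d, e, f}, the full vertex set. Edge coverage: each edge of G has both endpoints in at least one bag. Running intersection: for every vertex, the bags containing it form a connected subtree. All three properties hold, so this is a valid tree decomposition of width max|bag| − 1 = 3, and hence tw(G) ≤ 3.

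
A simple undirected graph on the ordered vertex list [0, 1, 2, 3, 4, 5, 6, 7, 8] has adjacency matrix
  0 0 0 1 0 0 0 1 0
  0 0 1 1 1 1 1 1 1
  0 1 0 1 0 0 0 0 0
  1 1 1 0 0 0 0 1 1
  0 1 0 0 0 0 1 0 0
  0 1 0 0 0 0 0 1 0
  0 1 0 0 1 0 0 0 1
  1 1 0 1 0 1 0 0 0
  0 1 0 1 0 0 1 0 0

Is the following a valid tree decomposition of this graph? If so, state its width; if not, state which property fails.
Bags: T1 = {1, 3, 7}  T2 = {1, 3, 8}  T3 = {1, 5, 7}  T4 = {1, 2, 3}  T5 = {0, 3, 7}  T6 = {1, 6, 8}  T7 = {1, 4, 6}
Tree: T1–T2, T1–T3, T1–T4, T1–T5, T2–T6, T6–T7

Yes; width 2.

Checking the three conditions: (i) the bags cover all of {0, 1, 2, 3, 4, 5, 6, 7, 8}; (ii) for each edge, some bag contains both endpoints; (iii) the bags containing any fixed vertex form a subtree. All hold, so the decomposition is valid with width 3 − 1 = 2.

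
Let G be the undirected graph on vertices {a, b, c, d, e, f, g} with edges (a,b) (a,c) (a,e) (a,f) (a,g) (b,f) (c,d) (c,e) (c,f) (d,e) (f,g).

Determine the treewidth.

A width-2 tree decomposition is:
Bags: B1 = {c, d, e}  B2 = {a, c, e}  B3 = {a, c, f}  B4 = {a, b, f}  B5 = {a, f, g}
Tree: B1–B2, B2–B3, B3–B4, B3–B5
The largest bag has 3 vertices, giving width 2; this decomposition certifies tw(G) ≤ 2. For the lower bound, the 3 vertices {c, d, e} are pairwise adjacent, and any tree decomposition puts a clique entirely inside one bag — forcing width ≥ 2. Hence tw(G) = 2 exactly.

2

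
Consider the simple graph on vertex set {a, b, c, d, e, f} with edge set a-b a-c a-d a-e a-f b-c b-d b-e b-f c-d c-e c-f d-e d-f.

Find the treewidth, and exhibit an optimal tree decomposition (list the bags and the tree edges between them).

The largest bag has 5 vertices, giving width 4; this decomposition certifies tw(G) ≤ 4. Conversely, {a, b, c, d, e} is a clique of size 5, and the vertices of any clique must share a bag in every tree decomposition; so some bag has ≥ 5 vertices and tw(G) ≥ 4. The upper and lower bounds meet at 4, so that is the treewidth.

Treewidth 4.
One optimal decomposition is:
Bags: B1 = {a, b, c, d, e}  B2 = {a, b, c, d, f}
Tree: B1–B2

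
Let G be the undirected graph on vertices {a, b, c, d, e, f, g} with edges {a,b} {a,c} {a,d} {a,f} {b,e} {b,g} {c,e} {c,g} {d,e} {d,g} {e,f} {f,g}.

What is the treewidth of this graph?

3

A width-3 tree decomposition is:
Bags: B1 = {a, e, f, g}  B2 = {a, b, e, g}  B3 = {a, d, e, g}  B4 = {a, c, e, g}
Tree: B1–B2, B2–B3, B3–B4
Every bag has size at most 4, so the width is 4 − 1 = 3 and tw(G) ≤ 3. For the lower bound: the 4 vertex sets {e,f}, {b,g}, {a}, {d} are disjoint, each induces a connected subgraph, and every pair is joined by at least one edge of G. Contracting each set to a single vertex therefore yields K_{4} as a minor, and since treewidth is minor-monotone, tw(G) ≥ tw(K_{4}) = 3. Combining the bounds, tw(G) = 3.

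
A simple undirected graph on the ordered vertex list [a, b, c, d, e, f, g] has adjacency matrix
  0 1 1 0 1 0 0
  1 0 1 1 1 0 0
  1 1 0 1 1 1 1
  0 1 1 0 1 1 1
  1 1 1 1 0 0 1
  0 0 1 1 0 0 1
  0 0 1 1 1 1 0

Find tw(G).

A width-3 tree decomposition is:
Bags: B1 = {c, d, e, g}  B2 = {b, c, d, e}  B3 = {a, b, c, e}  B4 = {c, d, f, g}
Tree: B1–B2, B2–B3, B1–B4
The largest bag has 4 vertices, giving width 3; this decomposition certifies tw(G) ≤ 3. For the lower bound, the 4 vertices {c, d, e, g} are pairwise adjacent, and any tree decomposition puts a clique entirely inside one bag — forcing width ≥ 3. Hence tw(G) = 3 exactly.

3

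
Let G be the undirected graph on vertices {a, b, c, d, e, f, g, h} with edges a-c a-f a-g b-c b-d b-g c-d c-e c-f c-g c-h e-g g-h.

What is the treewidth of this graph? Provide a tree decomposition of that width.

Each bag holds 3 vertices, so the decomposition has width 2, which upper-bounds the treewidth. Conversely, {b, c, d} is a clique of size 3, and the vertices of any clique must share a bag in every tree decomposition; so some bag has ≥ 3 vertices and tw(G) ≥ 2. Hence tw(G) = 2 exactly.

Treewidth 2.
One such decomposition:
Bags: B1 = {a, c, g}  B2 = {b, c, g}  B3 = {b, c, d}  B4 = {a, c, f}  B5 = {c, e, g}  B6 = {c, g, h}
Tree: B1–B2, B2–B3, B1–B4, B1–B5, B5–B6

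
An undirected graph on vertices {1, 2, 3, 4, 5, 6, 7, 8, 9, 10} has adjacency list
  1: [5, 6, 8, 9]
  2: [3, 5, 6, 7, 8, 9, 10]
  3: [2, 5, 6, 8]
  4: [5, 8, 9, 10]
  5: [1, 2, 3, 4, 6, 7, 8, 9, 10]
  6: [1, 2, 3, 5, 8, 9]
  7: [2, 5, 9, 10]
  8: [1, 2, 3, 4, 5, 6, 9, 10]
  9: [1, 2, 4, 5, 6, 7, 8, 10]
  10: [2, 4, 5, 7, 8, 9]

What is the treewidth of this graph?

4

A width-4 tree decomposition is:
Bags: B1 = {2, 5, 6, 8, 9}  B2 = {2, 5, 8, 9, 10}  B3 = {1, 5, 6, 8, 9}  B4 = {2, 5, 7, 9, 10}  B5 = {2, 3, 5, 6, 8}  B6 = {4, 5, 8, 9, 10}
Tree: B1–B2, B1–B3, B2–B4, B1–B5, B2–B6
The largest bag has 5 vertices, giving width 4; this decomposition certifies tw(G) ≤ 4. On the other hand G contains the 5-clique {1, 5, 6, 8, 9}. A clique must lie in a single bag of any decomposition, so no decomposition can have width below 4. The upper and lower bounds meet at 4, so that is the treewidth.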